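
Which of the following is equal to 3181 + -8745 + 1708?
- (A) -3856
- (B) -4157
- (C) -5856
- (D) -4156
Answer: A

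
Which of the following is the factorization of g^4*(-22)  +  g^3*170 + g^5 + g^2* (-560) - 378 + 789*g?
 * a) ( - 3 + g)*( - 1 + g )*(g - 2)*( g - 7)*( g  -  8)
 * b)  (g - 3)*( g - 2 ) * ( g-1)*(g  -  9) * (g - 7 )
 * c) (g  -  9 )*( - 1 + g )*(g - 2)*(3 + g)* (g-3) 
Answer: b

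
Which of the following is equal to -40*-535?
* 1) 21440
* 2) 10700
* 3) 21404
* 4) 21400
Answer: 4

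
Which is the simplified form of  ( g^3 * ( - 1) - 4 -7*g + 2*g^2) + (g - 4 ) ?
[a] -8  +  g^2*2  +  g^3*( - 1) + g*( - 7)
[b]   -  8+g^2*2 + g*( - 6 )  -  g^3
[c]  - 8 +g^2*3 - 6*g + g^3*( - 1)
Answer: b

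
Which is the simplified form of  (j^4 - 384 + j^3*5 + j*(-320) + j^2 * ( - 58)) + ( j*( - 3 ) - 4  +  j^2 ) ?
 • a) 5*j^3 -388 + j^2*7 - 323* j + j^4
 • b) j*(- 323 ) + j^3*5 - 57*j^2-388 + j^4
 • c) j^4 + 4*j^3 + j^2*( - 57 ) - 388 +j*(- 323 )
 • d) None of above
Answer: b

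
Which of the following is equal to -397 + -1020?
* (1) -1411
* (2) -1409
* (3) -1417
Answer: 3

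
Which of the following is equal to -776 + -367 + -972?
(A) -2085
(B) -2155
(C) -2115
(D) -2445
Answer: C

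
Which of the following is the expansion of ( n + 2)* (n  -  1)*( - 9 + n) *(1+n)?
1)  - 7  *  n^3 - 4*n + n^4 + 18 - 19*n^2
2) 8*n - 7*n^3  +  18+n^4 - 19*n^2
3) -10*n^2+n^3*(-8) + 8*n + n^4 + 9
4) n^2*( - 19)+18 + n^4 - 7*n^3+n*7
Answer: 4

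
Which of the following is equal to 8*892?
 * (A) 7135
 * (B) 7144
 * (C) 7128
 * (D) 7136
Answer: D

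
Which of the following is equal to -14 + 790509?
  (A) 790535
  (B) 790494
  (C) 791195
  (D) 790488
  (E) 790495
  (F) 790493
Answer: E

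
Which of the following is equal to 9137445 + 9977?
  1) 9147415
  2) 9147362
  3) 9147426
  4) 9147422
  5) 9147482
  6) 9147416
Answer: 4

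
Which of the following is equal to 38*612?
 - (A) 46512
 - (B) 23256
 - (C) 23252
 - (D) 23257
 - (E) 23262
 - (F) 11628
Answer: B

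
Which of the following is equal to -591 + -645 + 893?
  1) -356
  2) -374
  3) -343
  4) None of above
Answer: 3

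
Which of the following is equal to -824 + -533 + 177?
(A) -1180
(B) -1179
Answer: A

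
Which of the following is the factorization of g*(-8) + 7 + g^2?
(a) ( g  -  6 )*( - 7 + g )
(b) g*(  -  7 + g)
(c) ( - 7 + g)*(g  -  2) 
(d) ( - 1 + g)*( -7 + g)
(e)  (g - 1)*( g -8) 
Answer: d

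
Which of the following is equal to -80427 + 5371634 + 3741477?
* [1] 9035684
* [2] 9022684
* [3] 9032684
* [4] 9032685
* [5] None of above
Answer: 3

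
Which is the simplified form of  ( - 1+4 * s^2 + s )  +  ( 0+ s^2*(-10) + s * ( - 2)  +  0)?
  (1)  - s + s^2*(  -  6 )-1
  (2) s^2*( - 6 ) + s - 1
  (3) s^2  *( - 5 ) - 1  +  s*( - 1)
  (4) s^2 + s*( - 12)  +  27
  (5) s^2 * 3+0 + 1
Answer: 1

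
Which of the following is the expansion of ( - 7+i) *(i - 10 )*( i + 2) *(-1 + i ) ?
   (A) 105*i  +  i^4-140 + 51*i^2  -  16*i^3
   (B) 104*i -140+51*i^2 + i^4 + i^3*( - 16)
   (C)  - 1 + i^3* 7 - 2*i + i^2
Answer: B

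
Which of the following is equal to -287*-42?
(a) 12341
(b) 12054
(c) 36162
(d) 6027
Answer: b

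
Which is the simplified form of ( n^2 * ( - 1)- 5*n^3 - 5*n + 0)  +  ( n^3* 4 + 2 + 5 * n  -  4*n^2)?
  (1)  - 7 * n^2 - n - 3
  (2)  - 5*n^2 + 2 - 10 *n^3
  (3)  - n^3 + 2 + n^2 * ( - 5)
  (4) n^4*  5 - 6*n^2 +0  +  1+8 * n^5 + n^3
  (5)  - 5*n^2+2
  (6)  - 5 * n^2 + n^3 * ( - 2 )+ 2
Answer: 3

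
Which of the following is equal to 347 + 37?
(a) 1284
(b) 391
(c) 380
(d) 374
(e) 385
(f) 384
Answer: f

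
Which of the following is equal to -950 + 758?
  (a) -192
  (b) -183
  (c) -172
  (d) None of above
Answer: a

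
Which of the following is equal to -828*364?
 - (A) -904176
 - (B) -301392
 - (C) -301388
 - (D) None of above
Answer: B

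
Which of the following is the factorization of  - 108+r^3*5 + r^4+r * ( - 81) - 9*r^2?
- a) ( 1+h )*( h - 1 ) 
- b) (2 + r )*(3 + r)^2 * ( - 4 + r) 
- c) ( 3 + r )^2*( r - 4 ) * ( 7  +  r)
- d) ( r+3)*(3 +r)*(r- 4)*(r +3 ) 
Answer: d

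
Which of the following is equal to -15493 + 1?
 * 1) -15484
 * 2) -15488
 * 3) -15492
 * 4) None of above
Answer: 3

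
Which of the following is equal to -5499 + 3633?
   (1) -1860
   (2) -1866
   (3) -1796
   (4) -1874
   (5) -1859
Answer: 2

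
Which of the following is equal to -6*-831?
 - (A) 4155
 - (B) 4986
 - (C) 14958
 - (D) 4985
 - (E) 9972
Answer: B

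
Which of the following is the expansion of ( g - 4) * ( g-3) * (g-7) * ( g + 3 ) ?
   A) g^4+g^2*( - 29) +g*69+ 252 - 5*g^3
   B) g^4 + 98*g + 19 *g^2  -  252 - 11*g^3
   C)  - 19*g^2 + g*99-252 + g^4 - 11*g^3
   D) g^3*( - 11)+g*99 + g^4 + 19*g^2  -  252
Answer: D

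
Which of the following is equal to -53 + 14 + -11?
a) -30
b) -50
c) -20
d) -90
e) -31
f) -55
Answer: b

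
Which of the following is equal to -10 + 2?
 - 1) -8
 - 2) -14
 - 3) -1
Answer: 1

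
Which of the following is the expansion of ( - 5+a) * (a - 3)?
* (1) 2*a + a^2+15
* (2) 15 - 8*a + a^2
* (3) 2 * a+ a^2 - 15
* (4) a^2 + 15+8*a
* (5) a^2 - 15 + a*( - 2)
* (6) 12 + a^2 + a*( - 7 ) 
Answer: 2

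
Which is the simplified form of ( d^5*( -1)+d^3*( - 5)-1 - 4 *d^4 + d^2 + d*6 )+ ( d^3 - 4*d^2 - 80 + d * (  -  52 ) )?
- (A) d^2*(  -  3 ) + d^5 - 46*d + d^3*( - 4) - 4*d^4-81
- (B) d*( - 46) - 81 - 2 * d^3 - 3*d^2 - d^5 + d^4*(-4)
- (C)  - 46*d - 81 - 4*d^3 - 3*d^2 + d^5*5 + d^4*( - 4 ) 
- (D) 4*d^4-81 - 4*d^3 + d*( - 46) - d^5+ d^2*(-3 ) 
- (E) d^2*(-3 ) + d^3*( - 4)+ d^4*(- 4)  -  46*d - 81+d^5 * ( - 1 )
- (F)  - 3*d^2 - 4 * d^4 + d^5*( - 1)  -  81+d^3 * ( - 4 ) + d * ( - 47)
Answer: E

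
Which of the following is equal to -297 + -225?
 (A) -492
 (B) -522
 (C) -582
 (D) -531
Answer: B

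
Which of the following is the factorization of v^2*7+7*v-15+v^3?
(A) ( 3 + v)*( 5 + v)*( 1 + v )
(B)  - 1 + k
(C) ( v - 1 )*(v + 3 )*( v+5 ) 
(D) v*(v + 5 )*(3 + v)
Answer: C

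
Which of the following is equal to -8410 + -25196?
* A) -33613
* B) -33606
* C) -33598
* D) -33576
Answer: B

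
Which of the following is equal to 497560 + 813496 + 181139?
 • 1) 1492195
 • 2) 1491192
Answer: 1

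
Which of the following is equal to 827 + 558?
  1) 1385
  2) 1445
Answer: 1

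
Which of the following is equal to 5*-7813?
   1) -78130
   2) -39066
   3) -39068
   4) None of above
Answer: 4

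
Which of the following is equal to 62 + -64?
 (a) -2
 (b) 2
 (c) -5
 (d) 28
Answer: a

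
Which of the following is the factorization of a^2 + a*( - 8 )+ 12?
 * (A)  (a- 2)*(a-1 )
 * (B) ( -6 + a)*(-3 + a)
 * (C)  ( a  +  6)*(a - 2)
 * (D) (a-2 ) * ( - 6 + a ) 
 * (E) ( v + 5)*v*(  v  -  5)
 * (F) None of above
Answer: D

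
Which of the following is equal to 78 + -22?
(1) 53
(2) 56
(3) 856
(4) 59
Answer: 2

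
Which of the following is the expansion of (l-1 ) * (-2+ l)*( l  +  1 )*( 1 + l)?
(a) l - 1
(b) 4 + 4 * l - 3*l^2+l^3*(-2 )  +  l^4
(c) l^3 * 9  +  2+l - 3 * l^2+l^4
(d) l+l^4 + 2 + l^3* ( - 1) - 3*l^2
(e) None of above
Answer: d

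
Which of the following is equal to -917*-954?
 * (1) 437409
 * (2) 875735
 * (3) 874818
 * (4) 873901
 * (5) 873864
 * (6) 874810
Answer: 3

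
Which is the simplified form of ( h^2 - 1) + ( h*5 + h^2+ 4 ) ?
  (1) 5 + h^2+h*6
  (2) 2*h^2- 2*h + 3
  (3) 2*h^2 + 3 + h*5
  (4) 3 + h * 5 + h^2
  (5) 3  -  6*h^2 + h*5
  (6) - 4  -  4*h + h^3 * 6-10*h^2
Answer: 3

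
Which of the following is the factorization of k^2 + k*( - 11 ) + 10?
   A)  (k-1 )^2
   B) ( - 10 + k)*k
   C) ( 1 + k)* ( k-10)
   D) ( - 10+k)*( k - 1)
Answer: D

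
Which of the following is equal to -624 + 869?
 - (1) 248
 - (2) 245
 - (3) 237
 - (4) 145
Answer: 2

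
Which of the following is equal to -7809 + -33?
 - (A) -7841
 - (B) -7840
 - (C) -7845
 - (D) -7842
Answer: D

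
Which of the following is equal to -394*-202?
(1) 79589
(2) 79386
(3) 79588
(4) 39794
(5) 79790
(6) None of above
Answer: 3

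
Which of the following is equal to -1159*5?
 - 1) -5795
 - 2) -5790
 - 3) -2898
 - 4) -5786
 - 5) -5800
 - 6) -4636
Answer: 1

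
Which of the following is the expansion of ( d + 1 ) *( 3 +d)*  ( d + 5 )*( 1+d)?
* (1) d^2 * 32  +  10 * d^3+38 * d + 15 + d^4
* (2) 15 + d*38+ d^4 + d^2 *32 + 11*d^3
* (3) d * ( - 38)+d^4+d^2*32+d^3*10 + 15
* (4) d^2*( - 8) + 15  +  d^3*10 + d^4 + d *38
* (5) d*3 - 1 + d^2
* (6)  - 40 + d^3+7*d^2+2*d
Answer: 1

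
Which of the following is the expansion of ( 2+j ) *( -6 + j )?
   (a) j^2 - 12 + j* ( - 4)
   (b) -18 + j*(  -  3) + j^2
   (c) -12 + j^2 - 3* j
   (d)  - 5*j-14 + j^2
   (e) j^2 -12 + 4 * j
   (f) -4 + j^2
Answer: a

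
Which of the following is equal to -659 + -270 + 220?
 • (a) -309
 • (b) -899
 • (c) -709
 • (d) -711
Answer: c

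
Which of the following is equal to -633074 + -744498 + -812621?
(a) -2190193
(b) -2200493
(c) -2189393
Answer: a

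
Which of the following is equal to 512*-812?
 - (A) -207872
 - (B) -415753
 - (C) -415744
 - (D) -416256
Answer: C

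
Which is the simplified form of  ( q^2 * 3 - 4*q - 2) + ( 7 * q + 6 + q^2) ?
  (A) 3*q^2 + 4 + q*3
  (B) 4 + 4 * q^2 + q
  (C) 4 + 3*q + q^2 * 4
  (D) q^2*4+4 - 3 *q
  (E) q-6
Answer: C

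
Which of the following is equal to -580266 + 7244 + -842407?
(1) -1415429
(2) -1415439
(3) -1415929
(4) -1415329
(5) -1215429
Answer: 1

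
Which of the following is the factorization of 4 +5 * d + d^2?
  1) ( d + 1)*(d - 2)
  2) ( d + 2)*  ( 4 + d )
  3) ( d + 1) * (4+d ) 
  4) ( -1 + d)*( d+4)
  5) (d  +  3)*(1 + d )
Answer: 3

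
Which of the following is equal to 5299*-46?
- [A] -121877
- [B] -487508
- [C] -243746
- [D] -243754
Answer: D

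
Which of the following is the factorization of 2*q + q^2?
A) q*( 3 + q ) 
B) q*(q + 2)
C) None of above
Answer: B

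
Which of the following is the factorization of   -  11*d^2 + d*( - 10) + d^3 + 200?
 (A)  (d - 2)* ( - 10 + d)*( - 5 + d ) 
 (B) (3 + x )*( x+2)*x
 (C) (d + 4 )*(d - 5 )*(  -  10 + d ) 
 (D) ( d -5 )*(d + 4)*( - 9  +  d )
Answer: C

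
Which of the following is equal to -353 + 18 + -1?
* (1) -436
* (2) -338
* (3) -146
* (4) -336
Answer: 4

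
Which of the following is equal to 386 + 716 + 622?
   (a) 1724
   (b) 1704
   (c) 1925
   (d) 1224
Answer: a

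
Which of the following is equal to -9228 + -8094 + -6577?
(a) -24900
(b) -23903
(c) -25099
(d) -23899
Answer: d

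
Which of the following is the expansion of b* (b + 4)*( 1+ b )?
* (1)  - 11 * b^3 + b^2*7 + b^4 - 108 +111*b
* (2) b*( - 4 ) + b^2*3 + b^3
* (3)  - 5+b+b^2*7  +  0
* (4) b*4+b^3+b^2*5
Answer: 4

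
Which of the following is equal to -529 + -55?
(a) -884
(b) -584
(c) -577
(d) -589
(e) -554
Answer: b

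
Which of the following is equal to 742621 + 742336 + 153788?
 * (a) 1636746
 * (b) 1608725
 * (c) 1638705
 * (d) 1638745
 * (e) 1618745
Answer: d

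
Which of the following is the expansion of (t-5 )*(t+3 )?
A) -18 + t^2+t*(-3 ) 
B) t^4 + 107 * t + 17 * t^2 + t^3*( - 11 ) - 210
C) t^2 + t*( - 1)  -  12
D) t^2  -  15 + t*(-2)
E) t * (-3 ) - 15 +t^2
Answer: D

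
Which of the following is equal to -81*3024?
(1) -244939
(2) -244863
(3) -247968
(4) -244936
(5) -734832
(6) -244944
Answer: 6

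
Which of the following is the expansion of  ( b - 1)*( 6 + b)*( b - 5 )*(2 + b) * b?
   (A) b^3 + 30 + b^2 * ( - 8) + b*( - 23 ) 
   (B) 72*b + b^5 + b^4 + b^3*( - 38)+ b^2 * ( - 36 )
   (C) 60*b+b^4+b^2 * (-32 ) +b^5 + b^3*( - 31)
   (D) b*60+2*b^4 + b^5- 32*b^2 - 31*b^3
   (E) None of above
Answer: D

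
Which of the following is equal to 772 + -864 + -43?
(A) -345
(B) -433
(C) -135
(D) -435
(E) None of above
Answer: C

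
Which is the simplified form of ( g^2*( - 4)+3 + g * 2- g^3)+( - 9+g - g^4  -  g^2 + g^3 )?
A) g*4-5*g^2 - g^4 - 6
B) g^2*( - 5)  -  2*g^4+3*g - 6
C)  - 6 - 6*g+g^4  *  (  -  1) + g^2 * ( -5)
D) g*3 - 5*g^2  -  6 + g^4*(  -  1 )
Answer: D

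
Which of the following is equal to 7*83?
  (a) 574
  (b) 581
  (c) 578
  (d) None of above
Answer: b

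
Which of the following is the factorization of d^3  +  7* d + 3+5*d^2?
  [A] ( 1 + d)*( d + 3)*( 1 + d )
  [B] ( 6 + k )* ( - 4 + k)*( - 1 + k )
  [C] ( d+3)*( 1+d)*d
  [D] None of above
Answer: A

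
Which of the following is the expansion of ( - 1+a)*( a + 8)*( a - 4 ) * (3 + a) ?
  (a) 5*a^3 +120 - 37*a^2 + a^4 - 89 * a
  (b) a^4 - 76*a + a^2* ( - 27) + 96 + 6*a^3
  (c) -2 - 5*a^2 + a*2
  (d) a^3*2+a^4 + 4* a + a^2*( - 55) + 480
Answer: b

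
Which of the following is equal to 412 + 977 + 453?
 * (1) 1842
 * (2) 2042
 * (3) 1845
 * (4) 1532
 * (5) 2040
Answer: 1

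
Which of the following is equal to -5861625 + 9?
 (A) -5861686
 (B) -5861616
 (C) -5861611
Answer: B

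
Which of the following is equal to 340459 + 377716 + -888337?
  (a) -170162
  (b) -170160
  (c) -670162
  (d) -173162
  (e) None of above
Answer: a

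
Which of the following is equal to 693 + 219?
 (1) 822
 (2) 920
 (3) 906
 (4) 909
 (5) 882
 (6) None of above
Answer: 6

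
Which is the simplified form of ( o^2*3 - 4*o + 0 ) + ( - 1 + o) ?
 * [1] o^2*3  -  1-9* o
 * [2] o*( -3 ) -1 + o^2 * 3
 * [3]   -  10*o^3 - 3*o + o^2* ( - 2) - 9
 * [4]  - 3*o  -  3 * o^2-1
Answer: 2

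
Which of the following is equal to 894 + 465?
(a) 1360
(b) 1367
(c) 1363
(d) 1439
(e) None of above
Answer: e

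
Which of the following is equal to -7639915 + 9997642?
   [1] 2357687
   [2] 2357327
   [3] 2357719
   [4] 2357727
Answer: 4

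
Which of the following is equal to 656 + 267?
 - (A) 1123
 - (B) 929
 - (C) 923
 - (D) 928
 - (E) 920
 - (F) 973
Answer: C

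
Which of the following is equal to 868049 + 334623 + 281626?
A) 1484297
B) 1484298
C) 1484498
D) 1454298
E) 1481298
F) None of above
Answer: B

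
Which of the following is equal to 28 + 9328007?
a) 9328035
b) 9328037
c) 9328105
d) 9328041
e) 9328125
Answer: a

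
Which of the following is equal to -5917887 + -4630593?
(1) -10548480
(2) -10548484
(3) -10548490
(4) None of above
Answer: 1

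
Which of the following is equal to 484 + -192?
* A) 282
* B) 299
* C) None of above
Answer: C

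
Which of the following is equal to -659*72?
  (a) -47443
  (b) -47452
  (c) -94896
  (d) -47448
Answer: d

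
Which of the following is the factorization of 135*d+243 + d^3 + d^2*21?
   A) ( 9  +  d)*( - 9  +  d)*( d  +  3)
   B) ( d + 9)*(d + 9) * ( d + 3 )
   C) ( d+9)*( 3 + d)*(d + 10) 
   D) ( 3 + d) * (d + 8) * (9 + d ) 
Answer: B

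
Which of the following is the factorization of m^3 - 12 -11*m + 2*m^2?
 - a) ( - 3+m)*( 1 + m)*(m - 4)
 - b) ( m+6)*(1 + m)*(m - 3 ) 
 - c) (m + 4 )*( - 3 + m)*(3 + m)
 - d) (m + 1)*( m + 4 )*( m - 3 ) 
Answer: d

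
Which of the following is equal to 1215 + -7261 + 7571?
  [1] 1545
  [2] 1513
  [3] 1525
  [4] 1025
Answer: 3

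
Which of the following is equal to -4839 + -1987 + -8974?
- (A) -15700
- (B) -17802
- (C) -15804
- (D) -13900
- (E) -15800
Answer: E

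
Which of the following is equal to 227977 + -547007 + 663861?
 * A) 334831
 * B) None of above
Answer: B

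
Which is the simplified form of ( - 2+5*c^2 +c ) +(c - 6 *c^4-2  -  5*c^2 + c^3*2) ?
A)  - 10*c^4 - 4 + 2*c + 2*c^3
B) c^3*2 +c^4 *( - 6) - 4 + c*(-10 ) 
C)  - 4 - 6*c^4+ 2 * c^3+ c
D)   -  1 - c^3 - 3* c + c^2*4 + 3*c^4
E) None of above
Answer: E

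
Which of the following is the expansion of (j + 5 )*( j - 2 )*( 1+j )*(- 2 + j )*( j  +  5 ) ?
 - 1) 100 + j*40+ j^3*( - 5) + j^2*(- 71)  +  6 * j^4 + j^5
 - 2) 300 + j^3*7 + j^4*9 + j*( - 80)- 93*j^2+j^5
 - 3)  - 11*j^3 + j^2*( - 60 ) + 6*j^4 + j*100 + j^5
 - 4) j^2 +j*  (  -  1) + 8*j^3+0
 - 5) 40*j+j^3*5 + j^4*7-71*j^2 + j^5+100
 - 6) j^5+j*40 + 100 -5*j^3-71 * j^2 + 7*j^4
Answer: 6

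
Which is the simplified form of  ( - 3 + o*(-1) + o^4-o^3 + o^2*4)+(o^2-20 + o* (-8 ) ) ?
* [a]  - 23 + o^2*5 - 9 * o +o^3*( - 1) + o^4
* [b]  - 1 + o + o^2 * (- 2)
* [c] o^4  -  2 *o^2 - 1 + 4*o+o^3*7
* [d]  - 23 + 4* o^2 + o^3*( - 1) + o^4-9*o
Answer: a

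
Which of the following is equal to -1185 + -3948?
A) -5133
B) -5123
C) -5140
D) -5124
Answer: A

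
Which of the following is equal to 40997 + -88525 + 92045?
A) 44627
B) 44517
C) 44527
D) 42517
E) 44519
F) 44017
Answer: B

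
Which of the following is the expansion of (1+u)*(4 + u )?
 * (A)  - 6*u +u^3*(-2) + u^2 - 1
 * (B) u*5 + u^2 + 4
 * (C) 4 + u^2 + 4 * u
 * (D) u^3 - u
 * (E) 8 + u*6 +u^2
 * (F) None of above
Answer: B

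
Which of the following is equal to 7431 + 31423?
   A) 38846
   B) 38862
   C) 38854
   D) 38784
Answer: C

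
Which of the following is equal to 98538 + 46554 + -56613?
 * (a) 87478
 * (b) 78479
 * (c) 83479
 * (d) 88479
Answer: d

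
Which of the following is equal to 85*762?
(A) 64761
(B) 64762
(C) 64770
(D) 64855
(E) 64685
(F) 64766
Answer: C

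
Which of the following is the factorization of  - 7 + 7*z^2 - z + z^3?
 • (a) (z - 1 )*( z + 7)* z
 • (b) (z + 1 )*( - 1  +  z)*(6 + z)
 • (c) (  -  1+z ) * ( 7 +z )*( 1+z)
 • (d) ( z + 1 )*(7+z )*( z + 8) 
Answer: c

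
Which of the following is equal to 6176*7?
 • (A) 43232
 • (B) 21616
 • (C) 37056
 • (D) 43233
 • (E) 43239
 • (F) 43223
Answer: A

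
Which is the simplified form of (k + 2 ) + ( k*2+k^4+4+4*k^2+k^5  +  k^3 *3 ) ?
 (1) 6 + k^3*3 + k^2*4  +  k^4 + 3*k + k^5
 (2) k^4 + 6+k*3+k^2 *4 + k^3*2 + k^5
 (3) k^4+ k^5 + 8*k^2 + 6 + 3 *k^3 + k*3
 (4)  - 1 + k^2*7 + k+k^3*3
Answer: 1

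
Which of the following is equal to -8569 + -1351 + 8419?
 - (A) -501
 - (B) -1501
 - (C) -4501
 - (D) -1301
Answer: B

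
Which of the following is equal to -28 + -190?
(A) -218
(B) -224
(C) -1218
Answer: A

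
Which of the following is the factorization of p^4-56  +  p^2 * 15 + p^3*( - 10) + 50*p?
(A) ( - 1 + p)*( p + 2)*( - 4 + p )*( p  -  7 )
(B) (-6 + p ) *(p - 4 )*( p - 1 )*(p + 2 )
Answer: A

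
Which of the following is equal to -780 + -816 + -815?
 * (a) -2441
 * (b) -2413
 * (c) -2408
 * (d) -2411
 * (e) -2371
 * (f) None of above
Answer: d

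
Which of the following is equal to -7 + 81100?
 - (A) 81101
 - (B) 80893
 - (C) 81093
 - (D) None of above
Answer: C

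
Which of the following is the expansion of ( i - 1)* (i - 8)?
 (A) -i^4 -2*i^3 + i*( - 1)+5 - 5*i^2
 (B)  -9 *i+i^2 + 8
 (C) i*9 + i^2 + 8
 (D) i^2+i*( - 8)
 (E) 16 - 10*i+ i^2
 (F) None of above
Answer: B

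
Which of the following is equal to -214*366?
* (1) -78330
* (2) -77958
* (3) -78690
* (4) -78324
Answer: 4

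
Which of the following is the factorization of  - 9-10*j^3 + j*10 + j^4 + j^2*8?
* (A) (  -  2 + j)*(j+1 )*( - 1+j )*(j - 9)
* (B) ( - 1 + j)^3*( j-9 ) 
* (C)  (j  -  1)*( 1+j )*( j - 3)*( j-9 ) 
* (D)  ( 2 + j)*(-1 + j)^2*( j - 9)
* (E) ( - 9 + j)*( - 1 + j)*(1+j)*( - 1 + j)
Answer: E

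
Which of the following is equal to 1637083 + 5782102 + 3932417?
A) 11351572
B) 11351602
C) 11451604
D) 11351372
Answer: B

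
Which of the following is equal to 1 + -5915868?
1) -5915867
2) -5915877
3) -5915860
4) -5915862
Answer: 1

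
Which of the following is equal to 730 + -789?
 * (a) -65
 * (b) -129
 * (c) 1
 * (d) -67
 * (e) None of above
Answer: e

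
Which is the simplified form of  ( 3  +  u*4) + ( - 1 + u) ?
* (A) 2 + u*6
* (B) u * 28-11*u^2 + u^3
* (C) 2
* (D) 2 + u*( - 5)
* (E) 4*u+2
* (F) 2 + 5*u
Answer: F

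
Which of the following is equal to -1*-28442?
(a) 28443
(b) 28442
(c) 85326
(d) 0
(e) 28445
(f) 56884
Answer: b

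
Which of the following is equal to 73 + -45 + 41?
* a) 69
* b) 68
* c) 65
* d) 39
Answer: a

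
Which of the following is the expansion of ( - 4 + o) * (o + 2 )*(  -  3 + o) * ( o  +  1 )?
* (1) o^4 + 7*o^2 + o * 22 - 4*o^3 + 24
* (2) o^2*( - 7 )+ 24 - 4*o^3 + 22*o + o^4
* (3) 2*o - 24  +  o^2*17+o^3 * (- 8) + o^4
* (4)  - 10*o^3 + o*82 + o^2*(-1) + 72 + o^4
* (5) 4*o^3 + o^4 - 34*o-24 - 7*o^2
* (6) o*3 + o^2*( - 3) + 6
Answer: 2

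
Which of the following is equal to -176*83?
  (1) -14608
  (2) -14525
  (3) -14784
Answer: 1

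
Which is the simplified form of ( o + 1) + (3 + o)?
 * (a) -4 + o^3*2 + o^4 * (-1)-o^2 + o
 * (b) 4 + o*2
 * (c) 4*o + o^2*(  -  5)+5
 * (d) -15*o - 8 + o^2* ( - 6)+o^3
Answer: b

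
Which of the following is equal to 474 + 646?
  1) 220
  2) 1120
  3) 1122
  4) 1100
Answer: 2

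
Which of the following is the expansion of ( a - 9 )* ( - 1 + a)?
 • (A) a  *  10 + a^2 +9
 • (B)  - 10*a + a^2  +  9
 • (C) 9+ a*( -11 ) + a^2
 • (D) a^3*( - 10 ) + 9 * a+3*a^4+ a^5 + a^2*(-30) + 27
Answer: B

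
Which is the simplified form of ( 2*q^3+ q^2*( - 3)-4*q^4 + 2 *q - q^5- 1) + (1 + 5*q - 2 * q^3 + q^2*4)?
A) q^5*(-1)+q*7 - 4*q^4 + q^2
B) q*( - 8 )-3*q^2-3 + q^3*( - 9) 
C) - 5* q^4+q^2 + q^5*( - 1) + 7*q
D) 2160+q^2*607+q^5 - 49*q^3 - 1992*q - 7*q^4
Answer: A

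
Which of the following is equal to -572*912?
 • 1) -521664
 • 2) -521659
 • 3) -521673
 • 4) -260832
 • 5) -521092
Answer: 1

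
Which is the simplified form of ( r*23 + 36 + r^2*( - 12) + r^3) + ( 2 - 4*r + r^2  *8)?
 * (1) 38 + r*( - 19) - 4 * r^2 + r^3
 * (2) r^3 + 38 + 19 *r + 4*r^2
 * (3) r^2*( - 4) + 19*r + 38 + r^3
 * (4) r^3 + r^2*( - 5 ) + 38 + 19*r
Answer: 3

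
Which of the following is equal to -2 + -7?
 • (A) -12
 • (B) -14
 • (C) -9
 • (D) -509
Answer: C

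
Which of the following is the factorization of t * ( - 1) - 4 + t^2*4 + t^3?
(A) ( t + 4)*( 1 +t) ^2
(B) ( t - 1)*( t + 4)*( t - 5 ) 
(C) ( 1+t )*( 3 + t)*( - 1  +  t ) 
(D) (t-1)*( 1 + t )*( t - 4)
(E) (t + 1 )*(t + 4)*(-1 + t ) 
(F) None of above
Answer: E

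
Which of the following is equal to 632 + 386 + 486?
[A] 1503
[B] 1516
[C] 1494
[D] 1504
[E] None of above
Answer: D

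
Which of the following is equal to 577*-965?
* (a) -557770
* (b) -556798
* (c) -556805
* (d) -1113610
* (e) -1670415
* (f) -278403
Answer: c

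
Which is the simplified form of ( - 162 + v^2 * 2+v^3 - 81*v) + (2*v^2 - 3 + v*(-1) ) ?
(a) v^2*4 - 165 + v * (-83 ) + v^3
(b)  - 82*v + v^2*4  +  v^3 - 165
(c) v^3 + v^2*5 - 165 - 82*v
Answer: b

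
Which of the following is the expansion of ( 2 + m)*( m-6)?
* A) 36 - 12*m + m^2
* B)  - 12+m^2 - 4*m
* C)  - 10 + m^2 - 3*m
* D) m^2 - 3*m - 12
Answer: B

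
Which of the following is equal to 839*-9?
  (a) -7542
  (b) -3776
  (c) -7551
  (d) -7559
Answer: c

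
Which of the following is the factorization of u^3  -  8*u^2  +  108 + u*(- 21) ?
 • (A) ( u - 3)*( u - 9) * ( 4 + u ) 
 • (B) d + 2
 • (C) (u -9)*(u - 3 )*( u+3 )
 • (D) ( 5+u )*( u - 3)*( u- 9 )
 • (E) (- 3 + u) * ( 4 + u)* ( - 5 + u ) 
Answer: A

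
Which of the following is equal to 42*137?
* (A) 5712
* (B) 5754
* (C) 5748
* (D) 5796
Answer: B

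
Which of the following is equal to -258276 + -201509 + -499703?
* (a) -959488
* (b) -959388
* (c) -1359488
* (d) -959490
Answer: a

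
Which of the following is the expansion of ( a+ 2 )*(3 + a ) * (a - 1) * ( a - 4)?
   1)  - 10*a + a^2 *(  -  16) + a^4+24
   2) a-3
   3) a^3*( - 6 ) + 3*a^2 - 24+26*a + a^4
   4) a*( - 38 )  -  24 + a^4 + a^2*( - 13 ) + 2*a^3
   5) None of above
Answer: 5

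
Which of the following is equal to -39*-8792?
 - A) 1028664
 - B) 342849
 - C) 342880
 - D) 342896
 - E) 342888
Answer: E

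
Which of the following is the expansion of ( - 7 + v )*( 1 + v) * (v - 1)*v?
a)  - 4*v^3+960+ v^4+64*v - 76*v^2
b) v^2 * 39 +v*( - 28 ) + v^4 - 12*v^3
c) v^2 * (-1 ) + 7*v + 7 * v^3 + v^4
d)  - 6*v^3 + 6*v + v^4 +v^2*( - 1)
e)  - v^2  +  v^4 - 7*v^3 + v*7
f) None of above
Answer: e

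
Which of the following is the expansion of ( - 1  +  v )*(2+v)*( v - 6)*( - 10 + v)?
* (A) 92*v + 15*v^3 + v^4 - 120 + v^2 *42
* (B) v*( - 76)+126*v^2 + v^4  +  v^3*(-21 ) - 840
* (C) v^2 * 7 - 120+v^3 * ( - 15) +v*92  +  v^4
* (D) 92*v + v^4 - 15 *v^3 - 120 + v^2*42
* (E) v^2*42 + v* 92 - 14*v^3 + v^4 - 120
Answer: D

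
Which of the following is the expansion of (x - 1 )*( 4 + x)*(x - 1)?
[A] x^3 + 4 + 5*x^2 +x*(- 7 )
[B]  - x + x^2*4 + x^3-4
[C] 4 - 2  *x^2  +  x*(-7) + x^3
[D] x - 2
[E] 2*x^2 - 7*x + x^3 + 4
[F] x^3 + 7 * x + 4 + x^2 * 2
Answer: E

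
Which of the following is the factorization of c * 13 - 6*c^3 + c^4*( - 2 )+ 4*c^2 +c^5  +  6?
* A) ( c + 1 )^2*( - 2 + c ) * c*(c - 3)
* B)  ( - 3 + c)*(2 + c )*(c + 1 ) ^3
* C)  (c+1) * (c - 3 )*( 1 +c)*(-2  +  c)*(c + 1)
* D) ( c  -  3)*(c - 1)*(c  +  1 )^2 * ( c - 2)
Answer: C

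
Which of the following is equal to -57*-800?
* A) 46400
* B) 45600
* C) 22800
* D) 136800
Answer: B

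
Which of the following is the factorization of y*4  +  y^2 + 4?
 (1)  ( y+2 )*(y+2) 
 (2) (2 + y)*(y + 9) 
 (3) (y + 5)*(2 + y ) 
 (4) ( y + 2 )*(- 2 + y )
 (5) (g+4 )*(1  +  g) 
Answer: 1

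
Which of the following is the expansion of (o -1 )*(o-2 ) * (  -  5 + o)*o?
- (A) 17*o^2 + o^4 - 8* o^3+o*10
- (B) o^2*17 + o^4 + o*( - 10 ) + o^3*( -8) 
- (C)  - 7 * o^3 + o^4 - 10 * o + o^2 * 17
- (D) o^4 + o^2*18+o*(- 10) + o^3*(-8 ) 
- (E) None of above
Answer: B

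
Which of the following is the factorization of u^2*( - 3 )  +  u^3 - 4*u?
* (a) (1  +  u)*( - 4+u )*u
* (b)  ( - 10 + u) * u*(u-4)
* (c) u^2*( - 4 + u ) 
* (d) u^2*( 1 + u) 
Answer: a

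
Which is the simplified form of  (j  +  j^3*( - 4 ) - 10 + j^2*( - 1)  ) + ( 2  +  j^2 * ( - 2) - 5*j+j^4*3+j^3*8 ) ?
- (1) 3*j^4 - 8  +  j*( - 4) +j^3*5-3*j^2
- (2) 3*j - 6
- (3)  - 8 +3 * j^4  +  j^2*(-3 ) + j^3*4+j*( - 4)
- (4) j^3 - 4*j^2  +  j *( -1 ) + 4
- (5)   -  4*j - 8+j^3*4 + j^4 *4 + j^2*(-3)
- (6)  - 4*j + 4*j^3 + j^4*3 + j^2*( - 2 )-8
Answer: 3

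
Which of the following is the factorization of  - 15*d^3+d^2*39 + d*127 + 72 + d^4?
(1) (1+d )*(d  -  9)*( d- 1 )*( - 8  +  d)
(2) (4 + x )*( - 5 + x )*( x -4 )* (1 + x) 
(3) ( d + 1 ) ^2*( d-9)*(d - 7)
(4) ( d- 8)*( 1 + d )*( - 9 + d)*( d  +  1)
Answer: 4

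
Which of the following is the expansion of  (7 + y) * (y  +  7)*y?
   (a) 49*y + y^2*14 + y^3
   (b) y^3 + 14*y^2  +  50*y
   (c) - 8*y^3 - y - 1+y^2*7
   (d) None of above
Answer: a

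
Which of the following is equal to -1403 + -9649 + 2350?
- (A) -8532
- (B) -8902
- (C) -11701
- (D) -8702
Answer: D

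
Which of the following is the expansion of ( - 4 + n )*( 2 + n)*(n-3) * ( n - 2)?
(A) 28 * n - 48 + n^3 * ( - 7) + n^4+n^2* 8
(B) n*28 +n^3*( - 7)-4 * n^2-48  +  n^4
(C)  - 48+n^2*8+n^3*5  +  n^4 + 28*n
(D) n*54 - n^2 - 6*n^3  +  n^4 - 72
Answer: A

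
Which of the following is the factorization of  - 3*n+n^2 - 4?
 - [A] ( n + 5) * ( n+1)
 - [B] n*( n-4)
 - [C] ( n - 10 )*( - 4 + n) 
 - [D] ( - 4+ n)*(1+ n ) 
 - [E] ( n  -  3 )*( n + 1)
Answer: D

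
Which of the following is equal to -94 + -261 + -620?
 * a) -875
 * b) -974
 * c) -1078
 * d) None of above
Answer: d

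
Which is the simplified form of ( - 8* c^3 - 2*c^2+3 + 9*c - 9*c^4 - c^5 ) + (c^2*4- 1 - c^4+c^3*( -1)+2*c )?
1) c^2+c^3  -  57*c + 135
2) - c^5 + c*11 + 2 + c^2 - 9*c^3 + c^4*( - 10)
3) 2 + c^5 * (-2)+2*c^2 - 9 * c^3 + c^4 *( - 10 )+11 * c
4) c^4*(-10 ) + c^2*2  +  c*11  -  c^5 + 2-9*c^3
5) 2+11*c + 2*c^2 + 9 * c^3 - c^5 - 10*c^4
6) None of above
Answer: 4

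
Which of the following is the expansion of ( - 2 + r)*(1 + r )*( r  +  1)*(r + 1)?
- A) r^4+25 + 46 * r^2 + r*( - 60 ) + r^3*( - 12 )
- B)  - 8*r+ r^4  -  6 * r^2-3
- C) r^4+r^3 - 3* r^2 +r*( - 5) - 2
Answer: C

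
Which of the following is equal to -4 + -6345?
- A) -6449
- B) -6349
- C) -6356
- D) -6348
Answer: B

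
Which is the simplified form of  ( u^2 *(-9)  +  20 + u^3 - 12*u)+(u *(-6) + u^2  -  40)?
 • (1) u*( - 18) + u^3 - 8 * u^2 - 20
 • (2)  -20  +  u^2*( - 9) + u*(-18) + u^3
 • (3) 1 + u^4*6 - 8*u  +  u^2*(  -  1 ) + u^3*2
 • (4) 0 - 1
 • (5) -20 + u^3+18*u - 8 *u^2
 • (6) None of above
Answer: 1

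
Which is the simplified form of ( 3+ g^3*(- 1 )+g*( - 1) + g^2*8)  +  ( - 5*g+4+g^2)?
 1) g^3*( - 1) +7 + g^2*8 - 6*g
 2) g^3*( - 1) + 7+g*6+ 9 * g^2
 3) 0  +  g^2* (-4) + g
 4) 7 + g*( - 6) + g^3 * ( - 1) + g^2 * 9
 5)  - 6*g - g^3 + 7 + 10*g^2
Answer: 4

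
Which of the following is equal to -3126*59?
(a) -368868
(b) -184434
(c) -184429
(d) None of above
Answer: b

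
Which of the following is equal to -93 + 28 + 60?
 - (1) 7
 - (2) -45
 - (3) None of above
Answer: 3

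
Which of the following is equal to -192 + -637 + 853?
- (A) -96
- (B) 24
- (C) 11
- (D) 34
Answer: B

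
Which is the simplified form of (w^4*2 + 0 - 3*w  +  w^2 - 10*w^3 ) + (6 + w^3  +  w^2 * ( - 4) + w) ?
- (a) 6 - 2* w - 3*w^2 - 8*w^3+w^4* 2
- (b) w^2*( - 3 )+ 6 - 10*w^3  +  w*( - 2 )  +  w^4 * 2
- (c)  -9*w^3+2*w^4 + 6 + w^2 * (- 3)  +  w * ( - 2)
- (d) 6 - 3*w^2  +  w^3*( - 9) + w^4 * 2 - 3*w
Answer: c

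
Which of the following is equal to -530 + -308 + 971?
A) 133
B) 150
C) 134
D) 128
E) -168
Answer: A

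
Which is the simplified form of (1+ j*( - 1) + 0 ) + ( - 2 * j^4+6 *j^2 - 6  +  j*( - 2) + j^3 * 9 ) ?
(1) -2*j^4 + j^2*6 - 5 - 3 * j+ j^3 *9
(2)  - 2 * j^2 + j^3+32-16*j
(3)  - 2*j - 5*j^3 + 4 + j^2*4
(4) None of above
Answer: 1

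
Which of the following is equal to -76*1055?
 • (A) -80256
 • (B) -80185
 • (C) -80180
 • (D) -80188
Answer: C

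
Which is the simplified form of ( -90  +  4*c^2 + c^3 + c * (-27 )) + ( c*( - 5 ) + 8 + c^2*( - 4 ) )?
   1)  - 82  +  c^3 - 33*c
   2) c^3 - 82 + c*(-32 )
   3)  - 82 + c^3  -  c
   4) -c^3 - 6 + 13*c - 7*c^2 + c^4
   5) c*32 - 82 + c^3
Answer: 2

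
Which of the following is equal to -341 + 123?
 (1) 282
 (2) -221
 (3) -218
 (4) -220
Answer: 3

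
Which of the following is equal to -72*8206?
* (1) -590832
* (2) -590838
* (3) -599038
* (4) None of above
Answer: 1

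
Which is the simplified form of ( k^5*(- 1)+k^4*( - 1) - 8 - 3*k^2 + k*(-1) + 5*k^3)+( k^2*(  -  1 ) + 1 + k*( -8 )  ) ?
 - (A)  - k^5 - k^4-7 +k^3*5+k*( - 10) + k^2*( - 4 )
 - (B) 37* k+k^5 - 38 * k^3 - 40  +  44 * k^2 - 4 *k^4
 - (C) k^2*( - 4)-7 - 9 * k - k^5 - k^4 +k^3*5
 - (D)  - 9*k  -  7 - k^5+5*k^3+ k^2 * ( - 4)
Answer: C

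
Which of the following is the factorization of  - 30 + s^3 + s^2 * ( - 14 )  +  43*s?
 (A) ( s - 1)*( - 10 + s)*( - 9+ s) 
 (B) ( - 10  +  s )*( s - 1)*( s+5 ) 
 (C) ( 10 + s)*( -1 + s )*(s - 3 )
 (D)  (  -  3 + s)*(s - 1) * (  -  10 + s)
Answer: D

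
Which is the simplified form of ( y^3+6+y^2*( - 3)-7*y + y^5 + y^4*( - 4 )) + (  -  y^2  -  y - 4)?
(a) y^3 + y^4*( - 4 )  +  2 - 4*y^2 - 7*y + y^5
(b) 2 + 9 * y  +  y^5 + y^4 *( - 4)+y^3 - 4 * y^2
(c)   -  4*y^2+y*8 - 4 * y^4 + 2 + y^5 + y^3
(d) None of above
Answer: d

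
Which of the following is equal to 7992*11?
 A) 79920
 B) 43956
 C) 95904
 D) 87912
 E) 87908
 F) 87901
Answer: D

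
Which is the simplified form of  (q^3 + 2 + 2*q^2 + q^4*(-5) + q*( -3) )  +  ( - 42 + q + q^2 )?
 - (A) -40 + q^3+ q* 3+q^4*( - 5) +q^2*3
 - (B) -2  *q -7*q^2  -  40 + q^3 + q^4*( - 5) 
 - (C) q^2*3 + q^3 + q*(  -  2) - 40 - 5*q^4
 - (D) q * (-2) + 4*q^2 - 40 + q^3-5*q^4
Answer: C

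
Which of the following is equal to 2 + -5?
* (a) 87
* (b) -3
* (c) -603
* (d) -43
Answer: b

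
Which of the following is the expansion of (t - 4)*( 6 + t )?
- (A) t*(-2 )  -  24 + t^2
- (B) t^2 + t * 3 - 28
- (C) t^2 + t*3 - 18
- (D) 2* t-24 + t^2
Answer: D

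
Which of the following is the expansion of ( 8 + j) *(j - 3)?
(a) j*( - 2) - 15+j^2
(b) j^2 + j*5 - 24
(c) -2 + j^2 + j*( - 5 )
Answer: b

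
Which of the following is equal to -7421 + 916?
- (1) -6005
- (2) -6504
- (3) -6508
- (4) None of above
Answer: 4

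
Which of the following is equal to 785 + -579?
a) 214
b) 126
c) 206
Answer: c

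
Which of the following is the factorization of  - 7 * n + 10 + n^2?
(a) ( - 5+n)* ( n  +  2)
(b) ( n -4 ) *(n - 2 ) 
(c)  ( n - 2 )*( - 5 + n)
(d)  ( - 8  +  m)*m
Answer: c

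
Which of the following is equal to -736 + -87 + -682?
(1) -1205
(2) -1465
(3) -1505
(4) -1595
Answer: 3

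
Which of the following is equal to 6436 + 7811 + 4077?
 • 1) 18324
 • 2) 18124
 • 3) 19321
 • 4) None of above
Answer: 1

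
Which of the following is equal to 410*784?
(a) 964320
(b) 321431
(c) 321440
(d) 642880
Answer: c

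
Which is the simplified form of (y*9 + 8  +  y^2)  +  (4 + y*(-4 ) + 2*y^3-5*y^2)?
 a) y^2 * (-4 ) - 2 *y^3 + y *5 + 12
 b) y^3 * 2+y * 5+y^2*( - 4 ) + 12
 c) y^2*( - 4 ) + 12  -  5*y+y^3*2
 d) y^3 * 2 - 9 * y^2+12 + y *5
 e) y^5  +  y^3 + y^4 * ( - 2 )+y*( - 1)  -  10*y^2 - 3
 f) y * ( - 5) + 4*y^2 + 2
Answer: b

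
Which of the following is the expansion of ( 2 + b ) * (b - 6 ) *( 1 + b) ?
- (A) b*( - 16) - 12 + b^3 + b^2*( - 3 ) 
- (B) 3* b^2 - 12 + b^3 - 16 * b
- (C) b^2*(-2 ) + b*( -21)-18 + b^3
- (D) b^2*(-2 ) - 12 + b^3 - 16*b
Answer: A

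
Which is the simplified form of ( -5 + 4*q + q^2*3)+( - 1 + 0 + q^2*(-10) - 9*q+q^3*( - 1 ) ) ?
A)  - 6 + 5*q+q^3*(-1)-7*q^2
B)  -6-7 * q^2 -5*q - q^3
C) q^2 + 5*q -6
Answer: B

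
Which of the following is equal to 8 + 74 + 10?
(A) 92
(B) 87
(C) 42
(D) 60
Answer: A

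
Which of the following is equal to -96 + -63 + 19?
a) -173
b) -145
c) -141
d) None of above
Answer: d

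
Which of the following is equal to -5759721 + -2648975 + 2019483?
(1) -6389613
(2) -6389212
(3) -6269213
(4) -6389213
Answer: 4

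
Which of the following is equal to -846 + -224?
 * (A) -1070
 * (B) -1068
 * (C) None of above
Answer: A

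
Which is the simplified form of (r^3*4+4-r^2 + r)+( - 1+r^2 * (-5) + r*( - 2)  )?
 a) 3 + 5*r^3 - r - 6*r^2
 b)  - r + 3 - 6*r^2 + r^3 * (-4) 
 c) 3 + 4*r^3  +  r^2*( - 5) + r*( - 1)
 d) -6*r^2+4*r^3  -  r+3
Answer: d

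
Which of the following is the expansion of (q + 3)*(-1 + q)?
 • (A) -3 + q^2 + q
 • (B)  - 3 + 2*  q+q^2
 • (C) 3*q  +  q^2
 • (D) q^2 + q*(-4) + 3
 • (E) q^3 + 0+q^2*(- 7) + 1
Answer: B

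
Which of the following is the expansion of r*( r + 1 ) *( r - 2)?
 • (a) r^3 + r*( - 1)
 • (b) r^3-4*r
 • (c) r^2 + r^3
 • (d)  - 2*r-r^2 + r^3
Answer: d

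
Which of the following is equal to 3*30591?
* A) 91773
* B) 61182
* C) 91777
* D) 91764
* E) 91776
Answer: A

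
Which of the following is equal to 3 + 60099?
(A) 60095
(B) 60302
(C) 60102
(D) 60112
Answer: C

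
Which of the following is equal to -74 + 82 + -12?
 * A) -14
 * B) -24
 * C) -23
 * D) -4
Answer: D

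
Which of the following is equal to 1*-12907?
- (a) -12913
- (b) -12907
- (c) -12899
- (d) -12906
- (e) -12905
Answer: b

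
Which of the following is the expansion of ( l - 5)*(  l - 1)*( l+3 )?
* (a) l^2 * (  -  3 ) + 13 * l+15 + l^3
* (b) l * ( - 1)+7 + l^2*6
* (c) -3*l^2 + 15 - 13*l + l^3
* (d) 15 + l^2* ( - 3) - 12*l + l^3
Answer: c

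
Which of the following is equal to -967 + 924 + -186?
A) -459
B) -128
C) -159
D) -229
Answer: D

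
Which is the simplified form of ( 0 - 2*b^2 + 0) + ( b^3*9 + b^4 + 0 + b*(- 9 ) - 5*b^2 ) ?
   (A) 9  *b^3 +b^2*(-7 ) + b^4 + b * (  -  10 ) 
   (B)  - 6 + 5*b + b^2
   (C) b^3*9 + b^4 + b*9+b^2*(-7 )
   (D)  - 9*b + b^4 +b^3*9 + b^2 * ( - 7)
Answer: D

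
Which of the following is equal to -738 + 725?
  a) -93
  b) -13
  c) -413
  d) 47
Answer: b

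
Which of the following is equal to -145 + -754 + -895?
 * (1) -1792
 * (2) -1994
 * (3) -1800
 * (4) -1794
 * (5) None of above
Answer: 4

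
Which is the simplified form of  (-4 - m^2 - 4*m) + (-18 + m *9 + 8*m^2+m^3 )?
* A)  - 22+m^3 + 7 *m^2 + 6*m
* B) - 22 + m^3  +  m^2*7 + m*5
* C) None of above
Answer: B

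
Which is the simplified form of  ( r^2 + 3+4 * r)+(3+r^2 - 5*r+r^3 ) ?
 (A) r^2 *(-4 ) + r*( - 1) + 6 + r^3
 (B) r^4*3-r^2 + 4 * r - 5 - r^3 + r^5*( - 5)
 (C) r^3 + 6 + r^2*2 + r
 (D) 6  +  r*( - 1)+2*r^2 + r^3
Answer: D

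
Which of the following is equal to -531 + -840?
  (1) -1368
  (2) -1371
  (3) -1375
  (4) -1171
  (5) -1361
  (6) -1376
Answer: 2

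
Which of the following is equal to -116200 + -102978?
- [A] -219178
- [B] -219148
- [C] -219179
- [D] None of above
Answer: A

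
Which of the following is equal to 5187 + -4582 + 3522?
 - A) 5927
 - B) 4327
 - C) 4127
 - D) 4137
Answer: C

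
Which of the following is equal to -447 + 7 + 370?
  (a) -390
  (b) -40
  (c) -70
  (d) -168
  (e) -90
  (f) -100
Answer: c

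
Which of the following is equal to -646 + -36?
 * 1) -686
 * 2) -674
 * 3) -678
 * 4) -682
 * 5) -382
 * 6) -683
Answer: 4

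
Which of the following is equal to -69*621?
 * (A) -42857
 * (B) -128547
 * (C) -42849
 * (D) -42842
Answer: C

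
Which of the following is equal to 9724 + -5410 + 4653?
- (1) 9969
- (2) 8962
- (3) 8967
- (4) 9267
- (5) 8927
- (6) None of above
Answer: 3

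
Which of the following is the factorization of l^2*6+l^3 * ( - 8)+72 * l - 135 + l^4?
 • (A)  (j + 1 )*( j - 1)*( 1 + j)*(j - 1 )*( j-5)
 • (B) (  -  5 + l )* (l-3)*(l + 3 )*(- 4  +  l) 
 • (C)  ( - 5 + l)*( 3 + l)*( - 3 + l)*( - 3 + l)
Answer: C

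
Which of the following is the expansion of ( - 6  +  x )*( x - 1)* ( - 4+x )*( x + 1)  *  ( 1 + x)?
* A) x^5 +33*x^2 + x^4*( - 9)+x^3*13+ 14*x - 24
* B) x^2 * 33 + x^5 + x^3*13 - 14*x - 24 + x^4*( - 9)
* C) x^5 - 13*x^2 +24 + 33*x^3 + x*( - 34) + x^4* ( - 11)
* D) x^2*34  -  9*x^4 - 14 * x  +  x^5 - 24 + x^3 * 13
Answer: B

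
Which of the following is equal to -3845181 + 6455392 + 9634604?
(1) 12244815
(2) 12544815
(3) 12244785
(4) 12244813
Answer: 1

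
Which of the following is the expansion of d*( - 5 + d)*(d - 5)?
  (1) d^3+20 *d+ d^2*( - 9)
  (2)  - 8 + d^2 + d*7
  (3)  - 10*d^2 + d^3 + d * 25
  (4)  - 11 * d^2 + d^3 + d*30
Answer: 3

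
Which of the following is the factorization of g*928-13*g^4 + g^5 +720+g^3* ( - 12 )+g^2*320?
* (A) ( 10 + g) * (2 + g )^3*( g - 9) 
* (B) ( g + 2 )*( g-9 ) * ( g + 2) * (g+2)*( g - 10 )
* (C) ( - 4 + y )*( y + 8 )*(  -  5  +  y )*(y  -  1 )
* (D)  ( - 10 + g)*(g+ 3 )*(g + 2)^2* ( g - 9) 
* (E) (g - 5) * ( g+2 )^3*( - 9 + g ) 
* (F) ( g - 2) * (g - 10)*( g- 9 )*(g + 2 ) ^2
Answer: B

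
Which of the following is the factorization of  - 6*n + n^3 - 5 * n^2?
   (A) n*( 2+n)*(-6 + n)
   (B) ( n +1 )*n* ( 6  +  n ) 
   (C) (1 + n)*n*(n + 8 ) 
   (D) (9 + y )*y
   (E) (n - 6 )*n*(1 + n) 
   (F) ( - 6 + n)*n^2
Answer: E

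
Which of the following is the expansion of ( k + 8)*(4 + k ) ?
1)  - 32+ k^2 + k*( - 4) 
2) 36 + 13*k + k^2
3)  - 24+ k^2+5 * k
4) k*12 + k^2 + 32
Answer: 4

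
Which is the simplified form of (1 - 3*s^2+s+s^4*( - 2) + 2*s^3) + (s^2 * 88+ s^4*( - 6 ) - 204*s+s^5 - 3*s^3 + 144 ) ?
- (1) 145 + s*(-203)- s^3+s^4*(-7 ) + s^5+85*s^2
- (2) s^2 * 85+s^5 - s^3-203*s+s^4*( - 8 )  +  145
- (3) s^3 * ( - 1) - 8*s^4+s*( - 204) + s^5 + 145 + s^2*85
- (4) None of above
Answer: 2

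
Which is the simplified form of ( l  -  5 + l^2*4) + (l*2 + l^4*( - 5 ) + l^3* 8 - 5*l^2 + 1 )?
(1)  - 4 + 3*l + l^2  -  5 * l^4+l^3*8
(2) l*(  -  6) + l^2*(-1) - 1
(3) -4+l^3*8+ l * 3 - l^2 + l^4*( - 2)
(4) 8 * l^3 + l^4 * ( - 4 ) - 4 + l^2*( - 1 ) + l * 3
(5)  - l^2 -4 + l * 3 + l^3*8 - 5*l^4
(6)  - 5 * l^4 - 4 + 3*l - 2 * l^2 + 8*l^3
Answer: 5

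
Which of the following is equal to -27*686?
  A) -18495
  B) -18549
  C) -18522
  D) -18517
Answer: C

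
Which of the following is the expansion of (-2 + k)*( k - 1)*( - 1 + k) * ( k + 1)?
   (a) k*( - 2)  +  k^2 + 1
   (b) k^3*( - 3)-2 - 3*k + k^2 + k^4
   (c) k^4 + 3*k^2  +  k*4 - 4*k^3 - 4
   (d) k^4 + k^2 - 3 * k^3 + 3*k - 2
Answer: d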